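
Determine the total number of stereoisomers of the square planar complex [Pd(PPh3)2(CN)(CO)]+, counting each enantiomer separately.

2

There are 2 geometric isomers: PPh3 cis; PPh3 trans.
Each arrangement has an internal mirror plane or centre of symmetry, so none is chiral.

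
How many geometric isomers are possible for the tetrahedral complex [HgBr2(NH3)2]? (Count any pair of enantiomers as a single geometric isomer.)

1

All four vertices of a tetrahedron are equivalent and mutually adjacent, so cis/trans isomerism cannot arise.
Only one geometric arrangement is possible.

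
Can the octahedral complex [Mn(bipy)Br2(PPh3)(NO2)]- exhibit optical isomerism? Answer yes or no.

In an octahedral complex each vertex has one trans partner and four cis neighbours.
Each bipy is bidentate and must span two cis positions.
There are 4 geometric isomers: Br trans; Br cis (3 arrangements, 2 chiral).
Of these, 2 lack any improper symmetry element and so occur as enantiomeric pairs, giving 4 + 2 = 6 stereoisomers in total.

yes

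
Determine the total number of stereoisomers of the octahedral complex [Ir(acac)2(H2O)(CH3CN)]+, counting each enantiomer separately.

An octahedron has six vertices in three trans pairs; every non-trans pair is cis.
Each acac is bidentate and must span two cis positions.
Systematic placement gives 2 geometric isomers: H2O and CH3CN mutually trans; H2O and CH3CN mutually cis (chiral).
One of these lacks any improper symmetry element and so occurs as an enantiomeric pair, giving 2 + 1 = 3 stereoisomers in total.

3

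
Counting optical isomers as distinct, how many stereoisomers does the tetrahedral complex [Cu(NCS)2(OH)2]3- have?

1

In a tetrahedral complex all four positions are equivalent and every pair of ligands is adjacent — there is no cis/trans distinction.
Only one geometric arrangement is possible.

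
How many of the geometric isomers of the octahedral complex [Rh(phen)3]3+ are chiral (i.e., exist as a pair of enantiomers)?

Each phen is bidentate and must span two cis positions.
Only one geometric arrangement is possible; it has no improper symmetry element, so it exists as a pair of enantiomers (2 stereoisomers).

1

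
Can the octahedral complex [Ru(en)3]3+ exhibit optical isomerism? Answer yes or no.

yes

The six octahedral sites form three mutually perpendicular trans pairs.
Each en is bidentate and must span two cis positions.
Only one geometric arrangement is possible; it has no improper symmetry element, so it exists as a pair of enantiomers (2 stereoisomers).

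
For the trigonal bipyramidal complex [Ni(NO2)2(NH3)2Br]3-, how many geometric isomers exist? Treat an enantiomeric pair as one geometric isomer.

5

In a trigonal bipyramid the two axial positions differ from the three equatorial ones.
Placing the ligands in turn and identifying arrangements related by rotation or reflection leaves 5 distinct geometric isomers.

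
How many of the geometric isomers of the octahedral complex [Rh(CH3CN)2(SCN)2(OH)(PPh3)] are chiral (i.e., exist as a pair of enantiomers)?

2

The six octahedral sites form three mutually perpendicular trans pairs.
Systematic placement gives 6 geometric isomers: CH3CN trans, SCN trans; CH3CN trans, SCN cis; CH3CN cis, SCN trans; CH3CN cis, SCN cis (3 arrangements, 2 chiral).
Of these, 2 lack any improper symmetry element and so occur as enantiomeric pairs, giving 6 + 2 = 8 stereoisomers in total.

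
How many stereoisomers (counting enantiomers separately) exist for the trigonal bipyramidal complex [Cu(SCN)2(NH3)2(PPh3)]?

In a trigonal bipyramid the two axial positions differ from the three equatorial ones.
Placing the ligands in turn and identifying arrangements related by rotation or reflection leaves 5 distinct geometric isomers.
One of these lacks any improper symmetry element and so occurs as an enantiomeric pair, giving 5 + 1 = 6 stereoisomers in total.

6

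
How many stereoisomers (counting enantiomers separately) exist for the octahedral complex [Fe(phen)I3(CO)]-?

2

An octahedron has six vertices in three trans pairs; every non-trans pair is cis.
Each phen is bidentate and must span two cis positions.
Working through the distinct placements yields 2 geometric isomers: I fac; I mer.
Each arrangement has an internal mirror plane or centre of symmetry, so none is chiral.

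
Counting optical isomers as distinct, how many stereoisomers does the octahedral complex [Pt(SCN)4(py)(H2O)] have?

The six octahedral sites form three mutually perpendicular trans pairs.
Systematic placement gives 2 geometric isomers: py and H2O mutually cis; py and H2O mutually trans.
Each arrangement has an internal mirror plane or centre of symmetry, so none is chiral.

2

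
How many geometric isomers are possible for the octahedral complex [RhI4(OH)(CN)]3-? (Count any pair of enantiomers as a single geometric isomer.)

An octahedron has six vertices in three trans pairs; every non-trans pair is cis.
Working through the distinct placements yields 2 geometric isomers: OH and CN mutually cis; OH and CN mutually trans.

2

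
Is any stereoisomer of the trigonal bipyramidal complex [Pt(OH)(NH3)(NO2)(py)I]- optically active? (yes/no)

In a trigonal bipyramid the two axial positions differ from the three equatorial ones.
Exhaustive case analysis gives 10 geometric isomers.
Of these, 10 lack any improper symmetry element and so occur as enantiomeric pairs, giving 10 + 10 = 20 stereoisomers in total.

yes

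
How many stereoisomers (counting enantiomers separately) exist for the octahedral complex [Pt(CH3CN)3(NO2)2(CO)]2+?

3

In an octahedral complex each vertex has one trans partner and four cis neighbours.
The distinct arrangements are (3 in all): CH3CN mer, NO2 trans; CH3CN mer, NO2 cis; CH3CN fac, NO2 cis.
Each arrangement has an internal mirror plane or centre of symmetry, so none is chiral.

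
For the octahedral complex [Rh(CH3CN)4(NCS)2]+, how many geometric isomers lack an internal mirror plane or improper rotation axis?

0

The distinct arrangements are (2 in all): NCS trans; NCS cis.
Each arrangement has an internal mirror plane or centre of symmetry, so none is chiral.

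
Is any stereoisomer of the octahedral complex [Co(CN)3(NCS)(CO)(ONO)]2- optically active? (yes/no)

yes

In an octahedral complex each vertex has one trans partner and four cis neighbours.
The distinct arrangements are (4 in all): CN mer (3 arrangements); CN fac (chiral).
One of these lacks any improper symmetry element and so occurs as an enantiomeric pair, giving 4 + 1 = 5 stereoisomers in total.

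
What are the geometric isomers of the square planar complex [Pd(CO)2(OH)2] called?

cis and trans

There are 2 geometric isomers: CO cis; CO trans.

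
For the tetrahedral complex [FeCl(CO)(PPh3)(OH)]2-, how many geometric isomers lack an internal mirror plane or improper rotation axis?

In a tetrahedral complex all four positions are equivalent and every pair of ligands is adjacent — there is no cis/trans distinction.
Only one geometric arrangement is possible; it has no improper symmetry element, so it exists as a pair of enantiomers (2 stereoisomers).

1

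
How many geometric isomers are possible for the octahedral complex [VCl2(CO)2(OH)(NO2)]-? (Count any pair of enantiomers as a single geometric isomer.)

Systematic placement gives 6 geometric isomers: Cl trans, CO trans; Cl cis, CO trans; Cl cis, CO cis (3 arrangements, 2 chiral); Cl trans, CO cis.

6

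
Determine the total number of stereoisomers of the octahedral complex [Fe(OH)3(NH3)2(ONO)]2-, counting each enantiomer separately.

3

The six octahedral sites form three mutually perpendicular trans pairs.
Working through the distinct placements yields 3 geometric isomers: OH mer, NH3 trans; OH fac, NH3 cis; OH mer, NH3 cis.
Each arrangement has an internal mirror plane or centre of symmetry, so none is chiral.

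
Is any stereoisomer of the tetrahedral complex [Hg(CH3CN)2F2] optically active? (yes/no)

In a tetrahedral complex all four positions are equivalent and every pair of ligands is adjacent — there is no cis/trans distinction.
Only one geometric arrangement is possible.

no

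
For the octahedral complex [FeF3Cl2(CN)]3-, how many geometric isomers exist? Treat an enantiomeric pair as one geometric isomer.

3

There are 3 geometric isomers: F mer, Cl cis; F mer, Cl trans; F fac, Cl cis.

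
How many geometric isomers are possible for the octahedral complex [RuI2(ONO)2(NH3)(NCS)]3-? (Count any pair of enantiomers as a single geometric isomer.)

In an octahedral complex each vertex has one trans partner and four cis neighbours.
Systematic placement gives 6 geometric isomers: I trans, ONO trans; I trans, ONO cis; I cis, ONO trans; I cis, ONO cis (3 arrangements, 2 chiral).

6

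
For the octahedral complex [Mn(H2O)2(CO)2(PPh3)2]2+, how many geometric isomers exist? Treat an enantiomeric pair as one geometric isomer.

5

An octahedron has six vertices in three trans pairs; every non-trans pair is cis.
The distinct arrangements are (5 in all): H2O trans, CO trans, PPh3 trans; H2O cis, CO trans, PPh3 cis; H2O cis, CO cis, PPh3 trans; H2O cis, CO cis, PPh3 cis (chiral); H2O trans, CO cis, PPh3 cis.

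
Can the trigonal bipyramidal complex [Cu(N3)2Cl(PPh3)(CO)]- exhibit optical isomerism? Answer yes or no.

yes

In a trigonal bipyramid the two axial positions differ from the three equatorial ones.
Exhaustive case analysis gives 7 geometric isomers.
Of these, 3 lack any improper symmetry element and so occur as enantiomeric pairs, giving 7 + 3 = 10 stereoisomers in total.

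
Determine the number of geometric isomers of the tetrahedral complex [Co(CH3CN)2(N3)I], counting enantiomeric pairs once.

1

Only one geometric arrangement is possible.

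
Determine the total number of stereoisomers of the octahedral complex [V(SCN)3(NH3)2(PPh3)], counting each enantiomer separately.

The distinct arrangements are (3 in all): SCN mer, NH3 trans; SCN mer, NH3 cis; SCN fac, NH3 cis.
Each arrangement has an internal mirror plane or centre of symmetry, so none is chiral.

3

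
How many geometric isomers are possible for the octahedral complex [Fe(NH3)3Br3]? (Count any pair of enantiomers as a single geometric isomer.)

2

There are 2 geometric isomers: NH3 mer; NH3 fac.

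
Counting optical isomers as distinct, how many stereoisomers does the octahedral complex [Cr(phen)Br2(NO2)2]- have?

In an octahedral complex each vertex has one trans partner and four cis neighbours.
Each phen is bidentate and must span two cis positions.
The distinct arrangements are (3 in all): Br trans, NO2 cis; Br cis, NO2 cis (chiral); Br cis, NO2 trans.
One of these lacks any improper symmetry element and so occurs as an enantiomeric pair, giving 3 + 1 = 4 stereoisomers in total.

4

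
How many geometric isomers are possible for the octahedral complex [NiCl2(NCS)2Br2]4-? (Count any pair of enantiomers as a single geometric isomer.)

5

An octahedron has six vertices in three trans pairs; every non-trans pair is cis.
Systematic placement gives 5 geometric isomers: Cl trans, NCS trans, Br trans; Cl cis, NCS cis, Br trans; Cl cis, NCS trans, Br cis; Cl cis, NCS cis, Br cis (chiral); Cl trans, NCS cis, Br cis.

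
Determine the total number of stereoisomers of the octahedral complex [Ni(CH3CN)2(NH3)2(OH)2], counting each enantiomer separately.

6

In an octahedral complex each vertex has one trans partner and four cis neighbours.
There are 5 geometric isomers: CH3CN trans, NH3 trans, OH trans; CH3CN trans, NH3 cis, OH cis; CH3CN cis, NH3 cis, OH trans; CH3CN cis, NH3 cis, OH cis (chiral); CH3CN cis, NH3 trans, OH cis.
One of these lacks any improper symmetry element and so occurs as an enantiomeric pair, giving 5 + 1 = 6 stereoisomers in total.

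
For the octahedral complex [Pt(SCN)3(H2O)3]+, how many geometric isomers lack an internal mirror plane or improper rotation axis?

0

An octahedron has six vertices in three trans pairs; every non-trans pair is cis.
The distinct arrangements are (2 in all): SCN mer; SCN fac.
Each arrangement has an internal mirror plane or centre of symmetry, so none is chiral.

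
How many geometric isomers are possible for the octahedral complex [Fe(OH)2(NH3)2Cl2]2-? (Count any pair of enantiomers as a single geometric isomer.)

5

The six octahedral sites form three mutually perpendicular trans pairs.
There are 5 geometric isomers: OH trans, NH3 trans, Cl trans; OH cis, NH3 cis, Cl trans; OH trans, NH3 cis, Cl cis; OH cis, NH3 cis, Cl cis (chiral); OH cis, NH3 trans, Cl cis.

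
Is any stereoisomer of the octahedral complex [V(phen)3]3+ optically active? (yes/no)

yes

Each phen is bidentate and must span two cis positions.
Only one geometric arrangement is possible; it has no improper symmetry element, so it exists as a pair of enantiomers (2 stereoisomers).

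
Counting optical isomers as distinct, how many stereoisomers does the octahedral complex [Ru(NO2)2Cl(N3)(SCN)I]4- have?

15

Exhaustive case analysis gives 9 geometric isomers.
Of these, 6 lack any improper symmetry element and so occur as enantiomeric pairs, giving 9 + 6 = 15 stereoisomers in total.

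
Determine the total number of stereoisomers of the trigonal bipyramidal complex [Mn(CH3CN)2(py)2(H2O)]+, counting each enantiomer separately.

6

In a trigonal bipyramid the two axial positions differ from the three equatorial ones.
Placing the ligands in turn and identifying arrangements related by rotation or reflection leaves 5 distinct geometric isomers.
One of these lacks any improper symmetry element and so occurs as an enantiomeric pair, giving 5 + 1 = 6 stereoisomers in total.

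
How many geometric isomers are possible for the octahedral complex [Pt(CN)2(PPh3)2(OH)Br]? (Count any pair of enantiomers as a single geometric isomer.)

Working through the distinct placements yields 6 geometric isomers: CN cis, PPh3 trans; CN cis, PPh3 cis (3 arrangements, 2 chiral); CN trans, PPh3 trans; CN trans, PPh3 cis.

6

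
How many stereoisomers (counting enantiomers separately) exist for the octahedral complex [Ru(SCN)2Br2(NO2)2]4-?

The six octahedral sites form three mutually perpendicular trans pairs.
There are 5 geometric isomers: SCN trans, Br trans, NO2 trans; SCN cis, Br trans, NO2 cis; SCN trans, Br cis, NO2 cis; SCN cis, Br cis, NO2 cis (chiral); SCN cis, Br cis, NO2 trans.
One of these lacks any improper symmetry element and so occurs as an enantiomeric pair, giving 5 + 1 = 6 stereoisomers in total.

6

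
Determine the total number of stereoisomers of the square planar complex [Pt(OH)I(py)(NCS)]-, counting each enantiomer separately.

A square has two trans pairs of vertices; adjacent vertices are cis.
Systematic placement gives 3 geometric isomers: (I/OH trans, NCS/py trans); (I/py trans, NCS/OH trans); (I/NCS trans, OH/py trans).
Each arrangement has an internal mirror plane or centre of symmetry, so none is chiral.

3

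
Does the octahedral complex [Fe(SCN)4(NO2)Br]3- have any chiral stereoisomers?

Working through the distinct placements yields 2 geometric isomers: NO2 and Br mutually trans; NO2 and Br mutually cis.
Each arrangement has an internal mirror plane or centre of symmetry, so none is chiral.

no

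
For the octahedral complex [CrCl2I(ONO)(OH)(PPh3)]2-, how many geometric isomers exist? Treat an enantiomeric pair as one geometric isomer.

9

Exhaustive case analysis gives 9 geometric isomers.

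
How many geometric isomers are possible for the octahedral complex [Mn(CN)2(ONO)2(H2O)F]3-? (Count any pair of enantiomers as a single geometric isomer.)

The six octahedral sites form three mutually perpendicular trans pairs.
Systematic placement gives 6 geometric isomers: CN trans, ONO trans; CN trans, ONO cis; CN cis, ONO trans; CN cis, ONO cis (3 arrangements, 2 chiral).

6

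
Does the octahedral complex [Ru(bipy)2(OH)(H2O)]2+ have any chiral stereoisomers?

yes

The six octahedral sites form three mutually perpendicular trans pairs.
Each bipy is bidentate and must span two cis positions.
Systematic placement gives 2 geometric isomers: OH and H2O mutually trans; OH and H2O mutually cis (chiral).
One of these lacks any improper symmetry element and so occurs as an enantiomeric pair, giving 2 + 1 = 3 stereoisomers in total.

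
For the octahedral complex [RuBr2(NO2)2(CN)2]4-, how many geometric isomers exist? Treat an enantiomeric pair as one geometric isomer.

An octahedron has six vertices in three trans pairs; every non-trans pair is cis.
Systematic placement gives 5 geometric isomers: Br trans, NO2 trans, CN trans; Br trans, NO2 cis, CN cis; Br cis, NO2 trans, CN cis; Br cis, NO2 cis, CN cis (chiral); Br cis, NO2 cis, CN trans.

5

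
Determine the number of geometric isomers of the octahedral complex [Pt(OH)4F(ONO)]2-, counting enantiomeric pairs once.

2

An octahedron has six vertices in three trans pairs; every non-trans pair is cis.
There are 2 geometric isomers: F and ONO mutually cis; F and ONO mutually trans.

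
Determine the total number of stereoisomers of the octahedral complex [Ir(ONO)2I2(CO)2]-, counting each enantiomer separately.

The six octahedral sites form three mutually perpendicular trans pairs.
There are 5 geometric isomers: ONO trans, I trans, CO trans; ONO cis, I cis, CO trans; ONO trans, I cis, CO cis; ONO cis, I cis, CO cis (chiral); ONO cis, I trans, CO cis.
One of these lacks any improper symmetry element and so occurs as an enantiomeric pair, giving 5 + 1 = 6 stereoisomers in total.

6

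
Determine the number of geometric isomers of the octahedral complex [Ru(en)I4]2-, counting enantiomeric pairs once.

1

In an octahedral complex each vertex has one trans partner and four cis neighbours.
Each en is bidentate and must span two cis positions.
Only one geometric arrangement is possible.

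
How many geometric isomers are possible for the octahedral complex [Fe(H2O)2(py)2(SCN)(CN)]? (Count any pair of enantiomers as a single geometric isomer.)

6

An octahedron has six vertices in three trans pairs; every non-trans pair is cis.
The distinct arrangements are (6 in all): H2O cis, py trans; H2O cis, py cis (3 arrangements, 2 chiral); H2O trans, py trans; H2O trans, py cis.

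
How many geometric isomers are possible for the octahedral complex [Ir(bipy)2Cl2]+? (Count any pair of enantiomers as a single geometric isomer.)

2

In an octahedral complex each vertex has one trans partner and four cis neighbours.
Each bipy is bidentate and must span two cis positions.
There are 2 geometric isomers: Cl trans; Cl cis (chiral).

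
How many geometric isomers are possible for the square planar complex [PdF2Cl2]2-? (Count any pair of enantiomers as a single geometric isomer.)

2

In a square planar complex each vertex has one trans partner and two cis neighbours.
Working through the distinct placements yields 2 geometric isomers: F cis; F trans.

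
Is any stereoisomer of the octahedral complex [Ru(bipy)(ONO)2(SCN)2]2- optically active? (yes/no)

yes

The six octahedral sites form three mutually perpendicular trans pairs.
Each bipy is bidentate and must span two cis positions.
There are 3 geometric isomers: ONO trans, SCN cis; ONO cis, SCN cis (chiral); ONO cis, SCN trans.
One of these lacks any improper symmetry element and so occurs as an enantiomeric pair, giving 3 + 1 = 4 stereoisomers in total.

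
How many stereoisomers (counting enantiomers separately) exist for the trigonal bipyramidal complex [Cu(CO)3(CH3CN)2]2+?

3

A trigonal bipyramid has two axial and three equatorial sites, which are chemically inequivalent.
There are 3 geometric isomers: CH3CN both axial; CH3CN one axial, one equatorial; CH3CN both equatorial.
Each arrangement has an internal mirror plane or centre of symmetry, so none is chiral.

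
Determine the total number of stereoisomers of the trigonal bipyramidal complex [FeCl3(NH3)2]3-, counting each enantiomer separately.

A trigonal bipyramid has two axial and three equatorial sites, which are chemically inequivalent.
Working through the distinct placements yields 3 geometric isomers: NH3 both equatorial; NH3 one axial, one equatorial; NH3 both axial.
Each arrangement has an internal mirror plane or centre of symmetry, so none is chiral.

3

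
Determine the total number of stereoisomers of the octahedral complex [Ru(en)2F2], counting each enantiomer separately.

Each en is bidentate and must span two cis positions.
There are 2 geometric isomers: F trans; F cis (chiral).
One of these lacks any improper symmetry element and so occurs as an enantiomeric pair, giving 2 + 1 = 3 stereoisomers in total.

3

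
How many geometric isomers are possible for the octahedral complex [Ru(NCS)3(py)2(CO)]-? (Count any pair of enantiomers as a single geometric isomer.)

3

An octahedron has six vertices in three trans pairs; every non-trans pair is cis.
There are 3 geometric isomers: NCS mer, py trans; NCS fac, py cis; NCS mer, py cis.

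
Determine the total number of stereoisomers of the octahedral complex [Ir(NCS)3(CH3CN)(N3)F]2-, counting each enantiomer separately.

The distinct arrangements are (4 in all): NCS mer (3 arrangements); NCS fac (chiral).
One of these lacks any improper symmetry element and so occurs as an enantiomeric pair, giving 4 + 1 = 5 stereoisomers in total.

5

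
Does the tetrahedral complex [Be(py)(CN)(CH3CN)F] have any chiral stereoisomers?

In a tetrahedral complex all four positions are equivalent and every pair of ligands is adjacent — there is no cis/trans distinction.
Only one geometric arrangement is possible; it has no improper symmetry element, so it exists as a pair of enantiomers (2 stereoisomers).

yes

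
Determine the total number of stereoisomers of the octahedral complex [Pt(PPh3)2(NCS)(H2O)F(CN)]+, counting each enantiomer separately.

15

Systematic enumeration (placing each ligand type in turn and discarding arrangements equivalent by rotation or reflection) gives 9 geometric isomers.
Of these, 6 lack any improper symmetry element and so occur as enantiomeric pairs, giving 9 + 6 = 15 stereoisomers in total.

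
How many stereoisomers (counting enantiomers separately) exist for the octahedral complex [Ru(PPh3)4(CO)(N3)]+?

2

The six octahedral sites form three mutually perpendicular trans pairs.
There are 2 geometric isomers: CO and N3 mutually trans; CO and N3 mutually cis.
Each arrangement has an internal mirror plane or centre of symmetry, so none is chiral.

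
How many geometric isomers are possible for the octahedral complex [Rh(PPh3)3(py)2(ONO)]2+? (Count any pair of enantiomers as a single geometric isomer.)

3

An octahedron has six vertices in three trans pairs; every non-trans pair is cis.
The distinct arrangements are (3 in all): PPh3 mer, py trans; PPh3 fac, py cis; PPh3 mer, py cis.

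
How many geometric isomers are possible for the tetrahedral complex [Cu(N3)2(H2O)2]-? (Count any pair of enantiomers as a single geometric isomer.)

In a tetrahedral complex all four positions are equivalent and every pair of ligands is adjacent — there is no cis/trans distinction.
Only one geometric arrangement is possible.

1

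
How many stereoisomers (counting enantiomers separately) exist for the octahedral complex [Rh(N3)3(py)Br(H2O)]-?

An octahedron has six vertices in three trans pairs; every non-trans pair is cis.
Systematic placement gives 4 geometric isomers: N3 mer (3 arrangements); N3 fac (chiral).
One of these lacks any improper symmetry element and so occurs as an enantiomeric pair, giving 4 + 1 = 5 stereoisomers in total.

5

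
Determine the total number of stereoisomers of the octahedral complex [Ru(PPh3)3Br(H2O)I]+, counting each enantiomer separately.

5

Systematic placement gives 4 geometric isomers: PPh3 mer (3 arrangements); PPh3 fac (chiral).
One of these lacks any improper symmetry element and so occurs as an enantiomeric pair, giving 4 + 1 = 5 stereoisomers in total.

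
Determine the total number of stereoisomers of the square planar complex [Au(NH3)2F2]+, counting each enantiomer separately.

2

The distinct arrangements are (2 in all): NH3 cis; NH3 trans.
Each arrangement has an internal mirror plane or centre of symmetry, so none is chiral.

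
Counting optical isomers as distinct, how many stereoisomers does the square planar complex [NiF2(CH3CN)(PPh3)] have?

Working through the distinct placements yields 2 geometric isomers: F cis; F trans.
Each arrangement has an internal mirror plane or centre of symmetry, so none is chiral.

2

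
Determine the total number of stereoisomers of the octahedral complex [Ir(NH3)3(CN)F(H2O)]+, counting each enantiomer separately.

5

The distinct arrangements are (4 in all): NH3 mer (3 arrangements); NH3 fac (chiral).
One of these lacks any improper symmetry element and so occurs as an enantiomeric pair, giving 4 + 1 = 5 stereoisomers in total.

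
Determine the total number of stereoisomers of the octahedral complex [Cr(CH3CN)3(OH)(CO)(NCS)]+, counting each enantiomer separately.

5

An octahedron has six vertices in three trans pairs; every non-trans pair is cis.
There are 4 geometric isomers: CH3CN mer (3 arrangements); CH3CN fac (chiral).
One of these lacks any improper symmetry element and so occurs as an enantiomeric pair, giving 4 + 1 = 5 stereoisomers in total.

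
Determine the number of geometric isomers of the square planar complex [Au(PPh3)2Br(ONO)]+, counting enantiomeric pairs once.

2

The distinct arrangements are (2 in all): PPh3 cis; PPh3 trans.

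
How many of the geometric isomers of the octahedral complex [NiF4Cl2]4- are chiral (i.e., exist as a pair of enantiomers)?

0

The six octahedral sites form three mutually perpendicular trans pairs.
Working through the distinct placements yields 2 geometric isomers: Cl trans; Cl cis.
Each arrangement has an internal mirror plane or centre of symmetry, so none is chiral.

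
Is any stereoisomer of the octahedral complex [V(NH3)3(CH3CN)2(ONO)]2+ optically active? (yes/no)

no

An octahedron has six vertices in three trans pairs; every non-trans pair is cis.
The distinct arrangements are (3 in all): NH3 mer, CH3CN trans; NH3 fac, CH3CN cis; NH3 mer, CH3CN cis.
Each arrangement has an internal mirror plane or centre of symmetry, so none is chiral.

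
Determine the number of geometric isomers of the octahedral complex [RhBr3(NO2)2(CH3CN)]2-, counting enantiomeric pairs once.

In an octahedral complex each vertex has one trans partner and four cis neighbours.
Working through the distinct placements yields 3 geometric isomers: Br mer, NO2 trans; Br mer, NO2 cis; Br fac, NO2 cis.

3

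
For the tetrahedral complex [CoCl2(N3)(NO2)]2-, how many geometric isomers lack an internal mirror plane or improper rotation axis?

0

Only one geometric arrangement is possible.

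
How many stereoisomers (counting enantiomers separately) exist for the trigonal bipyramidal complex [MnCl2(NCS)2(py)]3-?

6

Systematic enumeration (placing each ligand type in turn and discarding arrangements equivalent by rotation or reflection) gives 5 geometric isomers.
One of these lacks any improper symmetry element and so occurs as an enantiomeric pair, giving 5 + 1 = 6 stereoisomers in total.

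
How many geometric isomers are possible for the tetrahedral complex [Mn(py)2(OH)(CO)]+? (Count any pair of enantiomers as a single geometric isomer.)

All four vertices of a tetrahedron are equivalent and mutually adjacent, so cis/trans isomerism cannot arise.
Only one geometric arrangement is possible.

1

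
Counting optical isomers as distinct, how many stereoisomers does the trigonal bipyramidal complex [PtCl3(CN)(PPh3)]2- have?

4

In a trigonal bipyramid the two axial positions differ from the three equatorial ones.
Working through the distinct placements yields 4 geometric isomers: CN axial, PPh3 equatorial; CN axial, PPh3 axial; CN equatorial, PPh3 equatorial; CN equatorial, PPh3 axial.
Each arrangement has an internal mirror plane or centre of symmetry, so none is chiral.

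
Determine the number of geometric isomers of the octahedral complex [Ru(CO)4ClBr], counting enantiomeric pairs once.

2

An octahedron has six vertices in three trans pairs; every non-trans pair is cis.
Systematic placement gives 2 geometric isomers: Cl and Br mutually cis; Cl and Br mutually trans.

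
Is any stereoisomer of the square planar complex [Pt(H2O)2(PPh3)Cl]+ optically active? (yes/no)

A square has two trans pairs of vertices; adjacent vertices are cis.
The distinct arrangements are (2 in all): H2O cis; H2O trans.
Each arrangement has an internal mirror plane or centre of symmetry, so none is chiral.

no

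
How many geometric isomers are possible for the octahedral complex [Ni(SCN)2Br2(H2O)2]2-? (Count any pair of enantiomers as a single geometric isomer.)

5

Working through the distinct placements yields 5 geometric isomers: SCN trans, Br trans, H2O trans; SCN cis, Br trans, H2O cis; SCN trans, Br cis, H2O cis; SCN cis, Br cis, H2O cis (chiral); SCN cis, Br cis, H2O trans.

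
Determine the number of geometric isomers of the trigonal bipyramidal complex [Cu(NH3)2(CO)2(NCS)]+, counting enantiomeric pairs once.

A trigonal bipyramid has two axial and three equatorial sites, which are chemically inequivalent.
Placing the ligands in turn and identifying arrangements related by rotation or reflection leaves 5 distinct geometric isomers.

5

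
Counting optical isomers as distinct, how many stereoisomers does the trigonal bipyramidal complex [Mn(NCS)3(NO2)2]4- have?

A trigonal bipyramid has two axial and three equatorial sites, which are chemically inequivalent.
Systematic placement gives 3 geometric isomers: NO2 both equatorial; NO2 one axial, one equatorial; NO2 both axial.
Each arrangement has an internal mirror plane or centre of symmetry, so none is chiral.

3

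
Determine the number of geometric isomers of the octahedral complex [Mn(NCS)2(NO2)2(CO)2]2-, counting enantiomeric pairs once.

An octahedron has six vertices in three trans pairs; every non-trans pair is cis.
There are 5 geometric isomers: NCS trans, NO2 trans, CO trans; NCS cis, NO2 cis, CO trans; NCS cis, NO2 trans, CO cis; NCS cis, NO2 cis, CO cis (chiral); NCS trans, NO2 cis, CO cis.

5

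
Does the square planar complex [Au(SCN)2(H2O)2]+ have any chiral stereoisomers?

no

Working through the distinct placements yields 2 geometric isomers: SCN cis; SCN trans.
Each arrangement has an internal mirror plane or centre of symmetry, so none is chiral.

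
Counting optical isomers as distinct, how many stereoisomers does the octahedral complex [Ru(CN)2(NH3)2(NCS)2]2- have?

6

The distinct arrangements are (5 in all): CN trans, NH3 trans, NCS trans; CN trans, NH3 cis, NCS cis; CN cis, NH3 trans, NCS cis; CN cis, NH3 cis, NCS cis (chiral); CN cis, NH3 cis, NCS trans.
One of these lacks any improper symmetry element and so occurs as an enantiomeric pair, giving 5 + 1 = 6 stereoisomers in total.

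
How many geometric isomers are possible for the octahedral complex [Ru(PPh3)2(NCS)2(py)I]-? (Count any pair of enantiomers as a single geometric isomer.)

6

The distinct arrangements are (6 in all): PPh3 cis, NCS cis (3 arrangements, 2 chiral); PPh3 trans, NCS cis; PPh3 cis, NCS trans; PPh3 trans, NCS trans.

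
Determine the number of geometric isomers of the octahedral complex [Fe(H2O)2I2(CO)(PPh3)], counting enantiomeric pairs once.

Systematic placement gives 6 geometric isomers: H2O cis, I cis (3 arrangements, 2 chiral); H2O cis, I trans; H2O trans, I cis; H2O trans, I trans.

6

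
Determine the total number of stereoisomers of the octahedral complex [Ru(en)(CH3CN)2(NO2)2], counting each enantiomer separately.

4

In an octahedral complex each vertex has one trans partner and four cis neighbours.
Each en is bidentate and must span two cis positions.
Systematic placement gives 3 geometric isomers: CH3CN trans, NO2 cis; CH3CN cis, NO2 cis (chiral); CH3CN cis, NO2 trans.
One of these lacks any improper symmetry element and so occurs as an enantiomeric pair, giving 3 + 1 = 4 stereoisomers in total.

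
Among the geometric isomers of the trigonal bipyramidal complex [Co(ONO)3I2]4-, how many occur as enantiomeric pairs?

In a trigonal bipyramid the two axial positions differ from the three equatorial ones.
There are 3 geometric isomers: I both axial; I one axial, one equatorial; I both equatorial.
Each arrangement has an internal mirror plane or centre of symmetry, so none is chiral.

0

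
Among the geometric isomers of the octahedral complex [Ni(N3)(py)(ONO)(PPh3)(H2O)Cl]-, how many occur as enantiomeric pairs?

15

The six octahedral sites form three mutually perpendicular trans pairs.
Placing the ligands in turn and identifying arrangements related by rotation or reflection leaves 15 distinct geometric isomers.
Of these, 15 lack any improper symmetry element and so occur as enantiomeric pairs, giving 15 + 15 = 30 stereoisomers in total.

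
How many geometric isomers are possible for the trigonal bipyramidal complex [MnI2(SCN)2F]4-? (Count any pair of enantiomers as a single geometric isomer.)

Systematic enumeration (placing each ligand type in turn and discarding arrangements equivalent by rotation or reflection) gives 5 geometric isomers.

5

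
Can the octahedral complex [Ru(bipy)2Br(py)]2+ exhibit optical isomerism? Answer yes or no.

yes

An octahedron has six vertices in three trans pairs; every non-trans pair is cis.
Each bipy is bidentate and must span two cis positions.
The distinct arrangements are (2 in all): Br and py mutually cis (chiral); Br and py mutually trans.
One of these lacks any improper symmetry element and so occurs as an enantiomeric pair, giving 2 + 1 = 3 stereoisomers in total.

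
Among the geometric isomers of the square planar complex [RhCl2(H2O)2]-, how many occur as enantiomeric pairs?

Working through the distinct placements yields 2 geometric isomers: Cl cis; Cl trans.
Each arrangement has an internal mirror plane or centre of symmetry, so none is chiral.

0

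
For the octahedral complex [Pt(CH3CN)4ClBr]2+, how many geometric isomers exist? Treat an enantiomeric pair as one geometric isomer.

2

An octahedron has six vertices in three trans pairs; every non-trans pair is cis.
There are 2 geometric isomers: Cl and Br mutually cis; Cl and Br mutually trans.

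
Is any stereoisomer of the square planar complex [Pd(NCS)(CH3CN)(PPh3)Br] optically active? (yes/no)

A square has two trans pairs of vertices; adjacent vertices are cis.
There are 3 geometric isomers: (Br/NCS trans, CH3CN/PPh3 trans); (Br/PPh3 trans, CH3CN/NCS trans); (Br/CH3CN trans, NCS/PPh3 trans).
Each arrangement has an internal mirror plane or centre of symmetry, so none is chiral.

no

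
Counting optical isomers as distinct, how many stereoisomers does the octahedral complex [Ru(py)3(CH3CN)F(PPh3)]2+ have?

5

In an octahedral complex each vertex has one trans partner and four cis neighbours.
There are 4 geometric isomers: py mer (3 arrangements); py fac (chiral).
One of these lacks any improper symmetry element and so occurs as an enantiomeric pair, giving 4 + 1 = 5 stereoisomers in total.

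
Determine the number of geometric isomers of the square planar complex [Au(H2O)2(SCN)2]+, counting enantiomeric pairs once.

A square has two trans pairs of vertices; adjacent vertices are cis.
Systematic placement gives 2 geometric isomers: H2O cis; H2O trans.

2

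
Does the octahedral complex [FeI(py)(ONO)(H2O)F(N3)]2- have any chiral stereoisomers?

In an octahedral complex each vertex has one trans partner and four cis neighbours.
Exhaustive case analysis gives 15 geometric isomers.
Of these, 15 lack any improper symmetry element and so occur as enantiomeric pairs, giving 15 + 15 = 30 stereoisomers in total.

yes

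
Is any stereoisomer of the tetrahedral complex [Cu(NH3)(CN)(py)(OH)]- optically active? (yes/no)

In a tetrahedral complex all four positions are equivalent and every pair of ligands is adjacent — there is no cis/trans distinction.
Only one geometric arrangement is possible; it has no improper symmetry element, so it exists as a pair of enantiomers (2 stereoisomers).

yes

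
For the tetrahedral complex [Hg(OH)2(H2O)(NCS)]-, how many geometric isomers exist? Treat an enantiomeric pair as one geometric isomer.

All four vertices of a tetrahedron are equivalent and mutually adjacent, so cis/trans isomerism cannot arise.
Only one geometric arrangement is possible.

1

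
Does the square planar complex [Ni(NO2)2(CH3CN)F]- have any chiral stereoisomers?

In a square planar complex each vertex has one trans partner and two cis neighbours.
The distinct arrangements are (2 in all): NO2 cis; NO2 trans.
Each arrangement has an internal mirror plane or centre of symmetry, so none is chiral.

no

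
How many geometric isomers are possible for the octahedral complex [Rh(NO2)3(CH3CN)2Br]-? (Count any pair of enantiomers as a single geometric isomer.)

The six octahedral sites form three mutually perpendicular trans pairs.
The distinct arrangements are (3 in all): NO2 mer, CH3CN cis; NO2 mer, CH3CN trans; NO2 fac, CH3CN cis.

3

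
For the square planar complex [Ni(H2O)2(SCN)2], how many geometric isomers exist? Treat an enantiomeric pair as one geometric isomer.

2

Working through the distinct placements yields 2 geometric isomers: H2O cis; H2O trans.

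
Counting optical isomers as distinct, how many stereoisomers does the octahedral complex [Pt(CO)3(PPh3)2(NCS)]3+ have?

3

An octahedron has six vertices in three trans pairs; every non-trans pair is cis.
Working through the distinct placements yields 3 geometric isomers: CO mer, PPh3 trans; CO mer, PPh3 cis; CO fac, PPh3 cis.
Each arrangement has an internal mirror plane or centre of symmetry, so none is chiral.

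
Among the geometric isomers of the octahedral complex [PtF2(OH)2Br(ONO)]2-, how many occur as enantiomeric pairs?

Working through the distinct placements yields 6 geometric isomers: F cis, OH cis (3 arrangements, 2 chiral); F cis, OH trans; F trans, OH cis; F trans, OH trans.
Of these, 2 lack any improper symmetry element and so occur as enantiomeric pairs, giving 6 + 2 = 8 stereoisomers in total.

2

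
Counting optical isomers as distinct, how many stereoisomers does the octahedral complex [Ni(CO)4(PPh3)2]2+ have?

2

The six octahedral sites form three mutually perpendicular trans pairs.
Systematic placement gives 2 geometric isomers: PPh3 trans; PPh3 cis.
Each arrangement has an internal mirror plane or centre of symmetry, so none is chiral.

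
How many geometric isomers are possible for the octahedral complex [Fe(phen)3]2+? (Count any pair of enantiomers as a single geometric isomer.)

The six octahedral sites form three mutually perpendicular trans pairs.
Each phen is bidentate and must span two cis positions.
Only one geometric arrangement is possible; it has no improper symmetry element, so it exists as a pair of enantiomers (2 stereoisomers).

1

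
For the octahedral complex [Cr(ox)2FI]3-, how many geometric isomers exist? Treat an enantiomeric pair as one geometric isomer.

2

In an octahedral complex each vertex has one trans partner and four cis neighbours.
Each ox is bidentate and must span two cis positions.
There are 2 geometric isomers: F and I mutually trans; F and I mutually cis (chiral).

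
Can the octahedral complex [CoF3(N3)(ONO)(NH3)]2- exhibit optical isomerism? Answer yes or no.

yes

An octahedron has six vertices in three trans pairs; every non-trans pair is cis.
Working through the distinct placements yields 4 geometric isomers: F mer (3 arrangements); F fac (chiral).
One of these lacks any improper symmetry element and so occurs as an enantiomeric pair, giving 4 + 1 = 5 stereoisomers in total.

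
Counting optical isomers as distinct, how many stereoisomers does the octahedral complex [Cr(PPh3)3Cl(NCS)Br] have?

5

The six octahedral sites form three mutually perpendicular trans pairs.
There are 4 geometric isomers: PPh3 mer (3 arrangements); PPh3 fac (chiral).
One of these lacks any improper symmetry element and so occurs as an enantiomeric pair, giving 4 + 1 = 5 stereoisomers in total.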